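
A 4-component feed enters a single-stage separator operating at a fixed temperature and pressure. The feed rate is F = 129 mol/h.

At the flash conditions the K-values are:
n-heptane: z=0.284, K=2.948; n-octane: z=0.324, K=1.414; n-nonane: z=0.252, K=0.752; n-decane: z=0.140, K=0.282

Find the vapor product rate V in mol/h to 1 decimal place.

V = 103.8 mol/h

Rachford–Rice: g(ψ) = Σ zᵢ(Kᵢ−1)/(1+ψ(Kᵢ−1)) = 0.
g(0) = ΣzᵢKᵢ − 1 = 0.524 and g(1) = 1 − Σzᵢ/Kᵢ = -0.157, so a root lies in (0, 1).
Iterate (Newton) starting at ψ = 0.44:
  ψ = 0.440: g = 0.1943, g' = -0.526 → ψ = 0.809
  ψ = 0.809: g = -0.0030, g' = -0.629 → ψ = 0.805
Converged at ψ = 0.805.
Then V = ψ·F = 0.8046·129 = 103.8 mol/h and L = F − V = 25.2 mol/h.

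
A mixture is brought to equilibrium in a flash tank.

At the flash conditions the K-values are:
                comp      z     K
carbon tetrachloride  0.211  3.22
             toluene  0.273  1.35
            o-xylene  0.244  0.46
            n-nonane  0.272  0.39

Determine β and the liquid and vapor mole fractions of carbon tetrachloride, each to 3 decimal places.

β = 0.311, x_carbon tetrachloride = 0.125, y_carbon tetrachloride = 0.402

Rachford–Rice: g(β) = Σ zᵢ(Kᵢ−1)/(1+β(Kᵢ−1)) = 0.
g(0) = ΣzᵢKᵢ − 1 = 0.266 and g(1) = 1 − Σzᵢ/Kᵢ = -0.496, so a root lies in (0, 1).
Newton iteration, β⁰ = 0.53:
  β = 0.530: g = -0.1340, g' = -0.604 → β = 0.308
  β = 0.308: g = 0.0020, g' = -0.650 → β = 0.311
Converged at β = 0.311.
Compositions from xᵢ = zᵢ/(1+β(Kᵢ−1)), yᵢ = Kᵢxᵢ:
  carbon tetrachloride: x = 0.125, y = 0.402
  toluene: x = 0.246, y = 0.332
  o-xylene: x = 0.293, y = 0.135
  n-nonane: x = 0.336, y = 0.131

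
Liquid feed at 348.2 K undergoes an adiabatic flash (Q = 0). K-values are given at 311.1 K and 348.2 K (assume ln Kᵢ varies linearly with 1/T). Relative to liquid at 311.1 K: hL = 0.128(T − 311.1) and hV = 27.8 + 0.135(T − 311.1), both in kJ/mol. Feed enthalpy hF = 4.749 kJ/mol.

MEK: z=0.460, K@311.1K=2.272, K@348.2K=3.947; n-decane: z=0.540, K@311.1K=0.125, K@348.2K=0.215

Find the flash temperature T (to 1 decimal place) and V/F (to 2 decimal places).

Adiabatic flash: solve Rachford–Rice at each trial T, then check hF = ψ·hV(T) + (1−ψ)·hL(T).
  T = 311.1 K: K = (2.272, 0.125), RR gives ψ = 0.101, H_out = 2.813 kJ/mol
  T = 348.2 K: K = (3.947, 0.215), RR gives ψ = 0.403, H_out = 16.050 kJ/mol
  T = 329.6 K: K = (3.039, 0.166), RR gives ψ = 0.287, H_out = 10.383 kJ/mol
  T = 320.4 K: K = (2.641, 0.145), RR gives ψ = 0.209, H_out = 7.010 kJ/mol
  T = 315.8 K: K = (2.454, 0.135), RR gives ψ = 0.160, H_out = 5.065 kJ/mol
  T = 313.5 K: K = (2.364, 0.130), RR gives ψ = 0.133, H_out = 4.002 kJ/mol
Linear interpolation between T = 313.5 (H_out = 4.002) and T = 315.8 (H_out = 5.065) on hF = 4.749 gives T ≈ 315.1 K, at which ψ = 0.15.

T = 315.1 K, V/F = 0.15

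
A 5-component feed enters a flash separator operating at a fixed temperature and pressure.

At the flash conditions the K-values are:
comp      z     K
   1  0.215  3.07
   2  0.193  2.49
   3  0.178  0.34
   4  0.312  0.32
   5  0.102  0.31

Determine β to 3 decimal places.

β = 0.271

Rachford–Rice: g(β) = Σ zᵢ(Kᵢ−1)/(1+β(Kᵢ−1)) = 0.
g(0) = ΣzᵢKᵢ − 1 = 0.333 and g(1) = 1 − Σzᵢ/Kᵢ = -0.975, so a root lies in (0, 1).
Newton–Raphson from β = 0.5:
  β = 0.500: g = -0.2208, g' = -0.980 → β = 0.275
  β = 0.275: g = -0.0036, g' = -0.998 → β = 0.271
Converged at β = 0.271.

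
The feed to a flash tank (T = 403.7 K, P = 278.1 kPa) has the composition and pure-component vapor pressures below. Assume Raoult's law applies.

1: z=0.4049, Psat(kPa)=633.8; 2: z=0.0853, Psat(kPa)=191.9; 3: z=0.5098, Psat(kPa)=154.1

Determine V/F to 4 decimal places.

Raoult's law: Kᵢ = Pᵢˢᵃᵗ/P = Pᵢˢᵃᵗ/278.1.
  K_1 = 633.8/278.1 = 2.279036, K_2 = 191.9/278.1 = 0.690040, K_3 = 154.1/278.1 = 0.554117
Newton–Raphson from V/F = 0.5:
  V/F = 0.5000: g = -0.00794, g' = -0.4258 → V/F = 0.4813
  V/F = 0.4813: g = 0.00003, g' = -0.4294 → V/F = 0.4814
Converged at V/F = 0.4814.

V/F = 0.4814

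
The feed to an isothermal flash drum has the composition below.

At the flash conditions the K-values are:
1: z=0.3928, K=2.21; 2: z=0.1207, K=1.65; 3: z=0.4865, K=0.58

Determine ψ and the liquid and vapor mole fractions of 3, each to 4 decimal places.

Rachford–Rice: g(ψ) = Σ zᵢ(Kᵢ−1)/(1+ψ(Kᵢ−1)) = 0.
g(0) = ΣzᵢKᵢ − 1 = 0.3494 and g(1) = 1 − Σzᵢ/Kᵢ = -0.0897, so a root lies in (0, 1).
Newton–Raphson from ψ = 0.5:
  ψ = 0.5000: g = 0.09670, g' = -0.3898 → ψ = 0.7481
  ψ = 0.7481: g = 0.00432, g' = -0.3640 → ψ = 0.7599
Converged at ψ = 0.7599.
Compositions from xᵢ = zᵢ/(1+ψ(Kᵢ−1)), yᵢ = Kᵢxᵢ:
  1: x = 0.2046, y = 0.4522
  2: x = 0.0808, y = 0.1333
  3: x = 0.7146, y = 0.4145

ψ = 0.7599, x_3 = 0.7146, y_3 = 0.4145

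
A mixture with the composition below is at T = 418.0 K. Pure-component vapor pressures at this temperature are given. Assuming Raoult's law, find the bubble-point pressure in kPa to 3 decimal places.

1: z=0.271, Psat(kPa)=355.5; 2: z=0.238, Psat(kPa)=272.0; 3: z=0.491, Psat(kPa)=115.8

At the bubble point ψ → 0, so ΣzᵢKᵢ = 1 with Kᵢ = Pᵢˢᵃᵗ/P ⇒ P = ΣzᵢPᵢˢᵃᵗ.
P = 0.271·355.5 + 0.238·272.0 + 0.491·115.8 = 217.934 kPa

Pbub = 217.934 kPa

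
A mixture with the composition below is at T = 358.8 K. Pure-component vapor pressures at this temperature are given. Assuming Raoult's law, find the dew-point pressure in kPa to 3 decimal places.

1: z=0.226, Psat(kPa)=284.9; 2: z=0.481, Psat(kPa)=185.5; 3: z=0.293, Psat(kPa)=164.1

At the dew point ψ → 1, so Σzᵢ/Kᵢ = 1 with Kᵢ = Pᵢˢᵃᵗ/P ⇒ 1/P = Σzᵢ/Pᵢˢᵃᵗ.
1/P = 0.226/284.9 + 0.481/185.5 + 0.293/164.1 = 0.005172 ⇒ P = 193.358 kPa

Pdew = 193.358 kPa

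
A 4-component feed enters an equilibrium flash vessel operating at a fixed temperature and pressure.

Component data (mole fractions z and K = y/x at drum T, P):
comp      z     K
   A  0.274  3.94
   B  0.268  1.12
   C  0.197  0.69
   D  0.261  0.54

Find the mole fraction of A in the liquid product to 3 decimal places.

x_A = 0.082

Rachford–Rice: g(V/F) = Σ zᵢ(Kᵢ−1)/(1+V/F(Kᵢ−1)) = 0.
Check two-phase: ΣzᵢKᵢ = 1.657 > 1 and Σzᵢ/Kᵢ = 1.078 > 1, so g(0) = 0.657 > 0 and g(1) = -0.078 < 0.
Iterate (Newton) starting at V/F = 0.5:
  V/F = 0.500: g = 0.1283, g' = -0.511 → V/F = 0.751
  V/F = 0.751: g = 0.0176, g' = -0.394 → V/F = 0.796
Converged at V/F = 0.796.
Compositions from xᵢ = zᵢ/(1+V/F(Kᵢ−1)), yᵢ = Kᵢxᵢ:
  A: x = 0.082, y = 0.323
  B: x = 0.245, y = 0.274
  C: x = 0.262, y = 0.180
  D: x = 0.412, y = 0.222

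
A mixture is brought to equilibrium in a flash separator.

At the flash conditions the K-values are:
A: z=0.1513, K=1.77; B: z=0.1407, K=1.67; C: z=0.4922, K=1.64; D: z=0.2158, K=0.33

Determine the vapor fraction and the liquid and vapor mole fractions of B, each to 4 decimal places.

Rachford–Rice: g(ψ) = Σ zᵢ(Kᵢ−1)/(1+ψ(Kᵢ−1)) = 0.
Check two-phase: ΣzᵢKᵢ = 1.3812 > 1 and Σzᵢ/Kᵢ = 1.1238 > 1, so g(0) = 0.3812 > 0 and g(1) = -0.1238 < 0.
Newton–Raphson from ψ = 0.48:
  ψ = 0.4800: g = 0.18424, g' = -0.4125 → ψ = 0.9267
  ψ = 0.9267: g = -0.05750, g' = -0.8080 → ψ = 0.8555
  ψ = 0.8555: g = -0.00507, g' = -0.6741 → ψ = 0.8480
Converged at ψ = 0.8480.
Compositions from xᵢ = zᵢ/(1+ψ(Kᵢ−1)), yᵢ = Kᵢxᵢ:
  A: x = 0.0915, y = 0.1620
  B: x = 0.0897, y = 0.1498
  C: x = 0.3191, y = 0.5232
  D: x = 0.4997, y = 0.1649

ψ = 0.8480, x_B = 0.0897, y_B = 0.1498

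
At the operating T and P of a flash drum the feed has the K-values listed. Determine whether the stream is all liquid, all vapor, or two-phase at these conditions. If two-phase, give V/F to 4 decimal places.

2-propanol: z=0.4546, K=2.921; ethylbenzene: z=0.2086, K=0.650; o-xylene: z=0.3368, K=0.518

two-phase, V/F = 0.7587

ΣzᵢKᵢ = 1.6379; Σzᵢ/Kᵢ = 1.1267.
Both exceed 1, so a two-phase solution exists.
Let ψ = V/F and solve Σ zᵢ(Kᵢ−1)/(1+ψ(Kᵢ−1)) = 0.
Newton iteration, ψ⁰ = 0.65:
  ψ = 0.6500: g = 0.05745, g' = -0.5405 → ψ = 0.7563
  ψ = 0.7563: g = 0.00128, g' = -0.5199 → ψ = 0.7587
Converged at ψ = 0.7587.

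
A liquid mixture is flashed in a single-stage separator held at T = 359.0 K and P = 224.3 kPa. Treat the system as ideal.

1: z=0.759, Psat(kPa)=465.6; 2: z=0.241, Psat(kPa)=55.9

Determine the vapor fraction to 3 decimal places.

ψ = 0.787

Raoult's law: Kᵢ = Pᵢˢᵃᵗ/P = Pᵢˢᵃᵗ/224.3.
  K_1 = 465.6/224.3 = 2.07579, K_2 = 55.9/224.3 = 0.24922
Material balance + equilibrium reduce to Σ zᵢ(Kᵢ−1)/(1+ψ(Kᵢ−1)) = 0.
g(0) = ΣzᵢKᵢ − 1 = 0.636 and g(1) = 1 − Σzᵢ/Kᵢ = -0.333, so a root lies in (0, 1).
Binary case is linear: z₁(K₁−1)(1+ψ(K₂−1)) + z₂(K₂−1)(1+ψ(K₁−1)) = 0
⇒ ψ = [z₁(K₁−1)+z₂(K₂−1)] / [−(K₁−1)(K₂−1)] = 0.6356/0.8077 = 0.787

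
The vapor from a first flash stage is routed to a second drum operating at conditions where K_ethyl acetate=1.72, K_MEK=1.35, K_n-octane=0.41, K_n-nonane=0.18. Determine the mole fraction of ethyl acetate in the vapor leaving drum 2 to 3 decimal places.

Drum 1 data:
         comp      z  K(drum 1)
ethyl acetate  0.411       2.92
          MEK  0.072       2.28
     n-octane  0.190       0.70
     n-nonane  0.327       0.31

y_ethyl acetate (drum 2) = 0.752

Drum 1:
Newton–Raphson from ψ₁ = 0.45:
  ψ₁ = 0.450: g = 0.0887, g' = -0.834 → ψ₁ = 0.556
  ψ₁ = 0.556: g = 0.0007, g' = -0.829 → ψ₁ = 0.557
Converged at ψ₁ = 0.557.
Drum-1 compositions:
  ethyl acetate: x = 0.199, y = 0.580
  MEK: x = 0.042, y = 0.096
  n-octane: x = 0.228, y = 0.160
  n-nonane: x = 0.531, y = 0.165
Drum-2 feed = drum-1 vapor: z₂ = (0.5798, 0.0958, 0.1597, 0.1647).
Drum 2:
Iterate (Newton) starting at ψ₂ = 0.5:
  ψ₂ = 0.500: g = -0.0271, g' = -0.601 → ψ₂ = 0.455
  ψ₂ = 0.455: g = -0.0008, g' = -0.565 → ψ₂ = 0.453
Converged at ψ₂ = 0.453.
  ethyl acetate: x = 0.437, y = 0.752
  MEK: x = 0.083, y = 0.112
  n-octane: x = 0.218, y = 0.089
  n-nonane: x = 0.262, y = 0.047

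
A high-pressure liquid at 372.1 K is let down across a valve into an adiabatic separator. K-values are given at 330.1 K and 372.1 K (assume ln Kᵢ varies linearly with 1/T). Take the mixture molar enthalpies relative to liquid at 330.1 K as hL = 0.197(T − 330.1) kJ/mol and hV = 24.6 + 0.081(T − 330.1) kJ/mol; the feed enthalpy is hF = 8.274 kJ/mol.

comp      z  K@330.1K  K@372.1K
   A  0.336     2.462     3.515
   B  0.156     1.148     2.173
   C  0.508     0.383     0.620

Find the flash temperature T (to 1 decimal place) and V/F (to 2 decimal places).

Adiabatic flash: solve Rachford–Rice at each trial T, then check hF = ψ·hV(T) + (1−ψ)·hL(T).
  T = 330.1 K: K = (2.462, 1.148, 0.383), RR gives ψ = 0.267, H_out = 6.578 kJ/mol
  T = 372.1 K: K = (3.515, 2.173, 0.620), RR gives ψ = 1.000, H_out = 28.002 kJ/mol
  T = 351.1 K: K = (2.973, 1.610, 0.494), RR gives ψ = 0.608, H_out = 17.610 kJ/mol
  T = 340.6 K: K = (2.713, 1.367, 0.437), RR gives ψ = 0.435, H_out = 12.250 kJ/mol
  T = 335.4 K: K = (2.588, 1.255, 0.410), RR gives ψ = 0.352, H_out = 9.497 kJ/mol
  T = 332.8 K: K = (2.526, 1.202, 0.396), RR gives ψ = 0.311, H_out = 8.081 kJ/mol
  T = 334.1 K: K = (2.557, 1.228, 0.403), RR gives ψ = 0.332, H_out = 8.793 kJ/mol
Linear interpolation between T = 332.8 (H_out = 8.081) and T = 334.1 (H_out = 8.793) on hF = 8.274 gives T ≈ 333.2 K, at which ψ = 0.32.

T = 333.2 K, V/F = 0.32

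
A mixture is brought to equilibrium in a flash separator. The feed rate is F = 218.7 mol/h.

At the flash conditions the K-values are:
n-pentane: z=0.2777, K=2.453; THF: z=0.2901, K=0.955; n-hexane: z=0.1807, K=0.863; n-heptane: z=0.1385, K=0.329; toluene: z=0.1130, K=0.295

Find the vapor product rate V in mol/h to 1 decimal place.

Rachford–Rice: g(V/F) = Σ zᵢ(Kᵢ−1)/(1+V/F(Kᵢ−1)) = 0.
Check two-phase: ΣzᵢKᵢ = 1.1931 > 1 and Σzᵢ/Kᵢ = 1.4304 > 1, so g(0) = 0.1931 > 0 and g(1) = -0.4304 < 0.
Newton iteration, V/F⁰ = 0.5:
  V/F = 0.5000: g = -0.06911, g' = -0.4764 → V/F = 0.3549
  V/F = 0.3549: g = -0.00131, g' = -0.4669 → V/F = 0.3521
Converged at V/F = 0.3521.
Then V = V/F·F = 0.3521·218.7 = 77.0 mol/h and L = F − V = 141.7 mol/h.

V = 77.0 mol/h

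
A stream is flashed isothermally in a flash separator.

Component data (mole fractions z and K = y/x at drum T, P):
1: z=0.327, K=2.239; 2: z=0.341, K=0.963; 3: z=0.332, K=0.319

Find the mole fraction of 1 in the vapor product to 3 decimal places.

Material balance + equilibrium reduce to Σ zᵢ(Kᵢ−1)/(1+ψ(Kᵢ−1)) = 0.
Feasibility: ΣzᵢKᵢ = 1.166, Σzᵢ/Kᵢ = 1.541 — both > 1, two phases present.
Iterate (Newton) starting at ψ = 0.5:
  ψ = 0.500: g = -0.1055, g' = -0.546 → ψ = 0.307
  ψ = 0.307: g = -0.0050, g' = -0.510 → ψ = 0.297
Converged at ψ = 0.297.
Compositions from xᵢ = zᵢ/(1+ψ(Kᵢ−1)), yᵢ = Kᵢxᵢ:
  1: x = 0.239, y = 0.535
  2: x = 0.345, y = 0.332
  3: x = 0.416, y = 0.133

y_1 = 0.535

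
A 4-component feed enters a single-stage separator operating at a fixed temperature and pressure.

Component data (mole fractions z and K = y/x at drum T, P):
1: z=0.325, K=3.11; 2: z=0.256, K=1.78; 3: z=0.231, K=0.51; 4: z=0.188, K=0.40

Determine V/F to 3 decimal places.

V/F = 0.762

Material balance + equilibrium reduce to Σ zᵢ(Kᵢ−1)/(1+V/F(Kᵢ−1)) = 0.
Check two-phase: ΣzᵢKᵢ = 1.659 > 1 and Σzᵢ/Kᵢ = 1.171 > 1, so g(0) = 0.659 > 0 and g(1) = -0.171 < 0.
Iterate (Newton) starting at V/F = 0.5:
  V/F = 0.500: g = 0.1663, g' = -0.659 → V/F = 0.752
  V/F = 0.752: g = 0.0059, g' = -0.642 → V/F = 0.762
Converged at V/F = 0.762.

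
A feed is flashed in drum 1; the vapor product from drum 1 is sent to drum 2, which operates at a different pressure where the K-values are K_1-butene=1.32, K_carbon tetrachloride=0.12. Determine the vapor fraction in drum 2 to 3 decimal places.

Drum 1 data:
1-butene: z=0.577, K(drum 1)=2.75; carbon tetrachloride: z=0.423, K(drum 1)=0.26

V/F (drum 2) = 0.358

Drum 1:
Newton–Raphson from ψ₁ = 0.36:
  ψ₁ = 0.360: g = 0.1928, g' = -1.095 → ψ₁ = 0.536
  ψ₁ = 0.536: g = 0.0023, g' = -1.107 → ψ₁ = 0.538
Converged at ψ₁ = 0.538.
Drum-1 compositions:
  1-butene: x = 0.297, y = 0.817
  carbon tetrachloride: x = 0.703, y = 0.183
Drum-2 feed = drum-1 vapor: z₂ = (0.8173, 0.1827).
Drum 2:
Binary case is linear: z₁(K₁−1)(1+ψ₂(K₂−1)) + z₂(K₂−1)(1+ψ₂(K₁−1)) = 0
⇒ ψ₂ = [z₁(K₁−1)+z₂(K₂−1)] / [−(K₁−1)(K₂−1)] = 0.1007/0.2816 = 0.358
  1-butene: x = 0.733, y = 0.968
  carbon tetrachloride: x = 0.267, y = 0.032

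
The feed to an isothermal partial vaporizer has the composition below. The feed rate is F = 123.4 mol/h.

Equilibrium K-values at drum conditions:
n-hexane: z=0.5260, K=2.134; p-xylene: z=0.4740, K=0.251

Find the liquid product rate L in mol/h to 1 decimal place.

Binary case is linear: z₁(K₁−1)(1+V/F(K₂−1)) + z₂(K₂−1)(1+V/F(K₁−1)) = 0
⇒ V/F = [z₁(K₁−1)+z₂(K₂−1)] / [−(K₁−1)(K₂−1)] = 0.24146/0.84937 = 0.2843
Then V = V/F·F = 0.2843·123.4 = 35.1 mol/h and L = F − V = 88.3 mol/h.

L = 88.3 mol/h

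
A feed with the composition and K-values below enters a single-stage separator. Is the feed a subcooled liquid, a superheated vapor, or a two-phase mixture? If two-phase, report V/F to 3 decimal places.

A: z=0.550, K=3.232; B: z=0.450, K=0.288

two-phase, V/F = 0.571

ΣzᵢKᵢ = 1.907; Σzᵢ/Kᵢ = 1.733.
Both exceed 1, so a two-phase solution exists.
Rachford–Rice: g(ψ) = Σ zᵢ(Kᵢ−1)/(1+ψ(Kᵢ−1)) = 0.
Binary case is linear: z₁(K₁−1)(1+ψ(K₂−1)) + z₂(K₂−1)(1+ψ(K₁−1)) = 0
⇒ ψ = [z₁(K₁−1)+z₂(K₂−1)] / [−(K₁−1)(K₂−1)] = 0.9072/1.5892 = 0.571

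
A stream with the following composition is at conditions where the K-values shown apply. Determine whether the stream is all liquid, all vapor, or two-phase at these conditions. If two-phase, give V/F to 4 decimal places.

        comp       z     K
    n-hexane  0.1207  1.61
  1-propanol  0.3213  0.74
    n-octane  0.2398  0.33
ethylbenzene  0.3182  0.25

all liquid

ΣzᵢKᵢ = 0.5908; Σzᵢ/Kᵢ = 2.5086.
Since ΣzᵢKᵢ < 1 the mixture is below its bubble point — single liquid phase.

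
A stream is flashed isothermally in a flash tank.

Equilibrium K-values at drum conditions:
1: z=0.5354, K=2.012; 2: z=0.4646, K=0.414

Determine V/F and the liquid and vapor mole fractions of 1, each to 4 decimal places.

V/F = 0.4546, x_1 = 0.3667, y_1 = 0.7378

Newton iteration, V/F⁰ = 0.5:
  V/F = 0.5000: g = -0.02531, g' = -0.5609 → V/F = 0.4549
  V/F = 0.4549: g = -0.00018, g' = -0.5537 → V/F = 0.4546
Converged at V/F = 0.4546.
Compositions from xᵢ = zᵢ/(1+V/F(Kᵢ−1)), yᵢ = Kᵢxᵢ:
  1: x = 0.3667, y = 0.7378
  2: x = 0.6333, y = 0.2622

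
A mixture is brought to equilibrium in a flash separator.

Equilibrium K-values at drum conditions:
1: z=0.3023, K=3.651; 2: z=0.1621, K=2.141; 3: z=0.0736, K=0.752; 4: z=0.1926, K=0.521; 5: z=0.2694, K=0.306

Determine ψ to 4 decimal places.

Newton iteration, ψ⁰ = 0.5:
  ψ = 0.5000: g = 0.03392, g' = -0.8650 → ψ = 0.5392
  ψ = 0.5392: g = 0.00015, g' = -0.8585 → ψ = 0.5394
Converged at ψ = 0.5394.

ψ = 0.5394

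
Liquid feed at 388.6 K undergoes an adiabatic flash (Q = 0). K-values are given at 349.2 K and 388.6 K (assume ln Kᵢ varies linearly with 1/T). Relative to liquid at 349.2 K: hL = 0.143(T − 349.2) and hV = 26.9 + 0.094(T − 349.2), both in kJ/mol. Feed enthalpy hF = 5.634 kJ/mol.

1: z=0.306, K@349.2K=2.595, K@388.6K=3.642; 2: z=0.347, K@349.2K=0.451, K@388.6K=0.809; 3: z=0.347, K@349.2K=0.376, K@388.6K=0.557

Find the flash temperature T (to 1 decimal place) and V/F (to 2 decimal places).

T = 356.5 K, V/F = 0.17

Adiabatic flash: solve Rachford–Rice at each trial T, then check hF = ψ·hV(T) + (1−ψ)·hL(T).
  T = 349.2 K: K = (2.595, 0.451, 0.376), RR gives ψ = 0.087, H_out = 2.327 kJ/mol
  T = 388.6 K: K = (3.642, 0.809, 0.557), RR gives ψ = 0.664, H_out = 22.205 kJ/mol
  T = 368.9 K: K = (3.102, 0.614, 0.462), RR gives ψ = 0.329, H_out = 11.351 kJ/mol
  T = 359.0 K: K = (2.843, 0.528, 0.418), RR gives ψ = 0.203, H_out = 6.770 kJ/mol
  T = 354.1 K: K = (2.718, 0.488, 0.397), RR gives ψ = 0.145, H_out = 4.557 kJ/mol
  T = 356.6 K: K = (2.781, 0.508, 0.407), RR gives ψ = 0.174, H_out = 5.686 kJ/mol
  T = 355.4 K: K = (2.751, 0.499, 0.402), RR gives ψ = 0.160, H_out = 5.144 kJ/mol
Linear interpolation between T = 355.4 (H_out = 5.144) and T = 356.6 (H_out = 5.686) on hF = 5.634 gives T ≈ 356.5 K, at which ψ = 0.17.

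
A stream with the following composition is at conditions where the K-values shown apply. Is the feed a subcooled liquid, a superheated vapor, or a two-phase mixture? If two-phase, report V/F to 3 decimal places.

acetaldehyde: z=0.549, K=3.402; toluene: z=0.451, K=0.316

ΣzᵢKᵢ = 2.010; Σzᵢ/Kᵢ = 1.589.
Both exceed 1, so a two-phase solution exists.
Material balance + equilibrium reduce to Σ zᵢ(Kᵢ−1)/(1+ψ(Kᵢ−1)) = 0.
Newton–Raphson from ψ = 0.5:
  ψ = 0.500: g = 0.1303, g' = -1.141 → ψ = 0.614
  ψ = 0.614: g = 0.0008, g' = -1.144 → ψ = 0.615
Converged at ψ = 0.615.

two-phase, V/F = 0.615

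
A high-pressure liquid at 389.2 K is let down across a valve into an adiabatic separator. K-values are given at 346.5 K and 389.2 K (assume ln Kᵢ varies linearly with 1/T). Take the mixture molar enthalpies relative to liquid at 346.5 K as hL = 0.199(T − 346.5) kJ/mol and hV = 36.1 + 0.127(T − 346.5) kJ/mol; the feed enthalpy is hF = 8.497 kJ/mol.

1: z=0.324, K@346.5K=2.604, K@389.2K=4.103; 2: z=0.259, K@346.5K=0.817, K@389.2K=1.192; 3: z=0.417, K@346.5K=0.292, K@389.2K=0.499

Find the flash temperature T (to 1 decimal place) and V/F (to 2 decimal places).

T = 348.4 K, V/F = 0.23

Adiabatic flash: solve Rachford–Rice at each trial T, then check hF = ψ·hV(T) + (1−ψ)·hL(T).
  T = 346.5 K: K = (2.604, 0.817, 0.292), RR gives ψ = 0.200, H_out = 7.236 kJ/mol
  T = 389.2 K: K = (4.103, 1.192, 0.499), RR gives ψ = 0.770, H_out = 33.917 kJ/mol
  T = 367.9 K: K = (3.314, 0.998, 0.388), RR gives ψ = 0.471, H_out = 20.519 kJ/mol
  T = 357.2 K: K = (2.948, 0.906, 0.338), RR gives ψ = 0.338, H_out = 14.059 kJ/mol
  T = 351.9 K: K = (2.775, 0.861, 0.315), RR gives ψ = 0.271, H_out = 10.755 kJ/mol
  T = 349.2 K: K = (2.689, 0.839, 0.303), RR gives ψ = 0.236, H_out = 9.019 kJ/mol
  T = 347.9 K: K = (2.648, 0.828, 0.298), RR gives ψ = 0.219, H_out = 8.167 kJ/mol
Linear interpolation between T = 347.9 (H_out = 8.167) and T = 349.2 (H_out = 9.019) on hF = 8.497 gives T ≈ 348.4 K, at which ψ = 0.23.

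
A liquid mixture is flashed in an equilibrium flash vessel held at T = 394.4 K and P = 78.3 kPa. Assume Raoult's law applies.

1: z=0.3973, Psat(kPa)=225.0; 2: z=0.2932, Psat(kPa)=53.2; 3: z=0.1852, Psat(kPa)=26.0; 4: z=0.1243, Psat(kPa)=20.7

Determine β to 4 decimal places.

β = 0.4248

Raoult's law: Kᵢ = Pᵢˢᵃᵗ/P = Pᵢˢᵃᵗ/78.3.
  K_1 = 225.0/78.3 = 2.873563, K_2 = 53.2/78.3 = 0.679438, K_3 = 26.0/78.3 = 0.332056, K_4 = 20.7/78.3 = 0.264368
Newton–Raphson from β = 0.4:
  β = 0.4000: g = 0.01931, g' = -0.7842 → β = 0.4246
  β = 0.4246: g = 0.00010, g' = -0.7762 → β = 0.4248
Converged at β = 0.4248.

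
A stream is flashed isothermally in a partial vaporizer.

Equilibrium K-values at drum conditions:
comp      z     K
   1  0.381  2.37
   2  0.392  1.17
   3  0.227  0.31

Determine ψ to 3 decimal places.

ψ = 0.737

Let ψ = V/F and solve Σ zᵢ(Kᵢ−1)/(1+ψ(Kᵢ−1)) = 0.
Check two-phase: ΣzᵢKᵢ = 1.432 > 1 and Σzᵢ/Kᵢ = 1.228 > 1, so g(0) = 0.432 > 0 and g(1) = -0.228 < 0.
Iterate (Newton) starting at ψ = 0.53:
  ψ = 0.530: g = 0.1166, g' = -0.518 → ψ = 0.755
  ψ = 0.755: g = -0.0113, g' = -0.653 → ψ = 0.738
  ψ = 0.738: g = -0.0002, g' = -0.634 → ψ = 0.737
Converged at ψ = 0.737.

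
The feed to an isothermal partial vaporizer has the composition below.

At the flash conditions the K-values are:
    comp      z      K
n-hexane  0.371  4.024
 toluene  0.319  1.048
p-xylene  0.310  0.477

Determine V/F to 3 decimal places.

V/F = 0.918

Newton iteration, V/F⁰ = 0.5:
  V/F = 0.500: g = 0.2420, g' = -0.694 → V/F = 0.849
  V/F = 0.849: g = 0.0377, g' = -0.542 → V/F = 0.918
Converged at V/F = 0.918.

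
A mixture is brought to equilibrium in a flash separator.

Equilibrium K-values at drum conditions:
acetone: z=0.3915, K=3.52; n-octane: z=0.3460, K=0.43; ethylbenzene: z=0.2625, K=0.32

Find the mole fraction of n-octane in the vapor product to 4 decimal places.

Iterate (Newton) starting at β = 0.66:
  β = 0.6600: g = -0.26955, g' = -1.0389 → β = 0.4006
  β = 0.4006: g = -0.00990, g' = -1.0338 → β = 0.3910
Converged at β = 0.3910.
Compositions from xᵢ = zᵢ/(1+β(Kᵢ−1)), yᵢ = Kᵢxᵢ:
  acetone: x = 0.1972, y = 0.6941
  n-octane: x = 0.4452, y = 0.1914
  ethylbenzene: x = 0.3576, y = 0.1144

y_n-octane = 0.1914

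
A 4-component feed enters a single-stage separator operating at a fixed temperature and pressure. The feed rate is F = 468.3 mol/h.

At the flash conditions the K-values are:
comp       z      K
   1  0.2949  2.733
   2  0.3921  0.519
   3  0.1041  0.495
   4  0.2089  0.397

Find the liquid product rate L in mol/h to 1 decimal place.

L = 393.9 mol/h

Let ψ = V/F and solve Σ zᵢ(Kᵢ−1)/(1+ψ(Kᵢ−1)) = 0.
Check two-phase: ΣzᵢKᵢ = 1.1439 > 1 and Σzᵢ/Kᵢ = 1.5999 > 1, so g(0) = 0.1439 > 0 and g(1) = -0.5999 < 0.
Newton iteration, ψ⁰ = 0.32:
  ψ = 0.3200: g = -0.11295, g' = -0.6476 → ψ = 0.1456
  ψ = 0.1456: g = 0.01046, g' = -0.7918 → ψ = 0.1588
  ψ = 0.1588: g = 0.00011, g' = -0.7753 → ψ = 0.1589
Converged at ψ = 0.1589.
Then V = ψ·F = 0.1589·468.3 = 74.4 mol/h and L = F − V = 393.9 mol/h.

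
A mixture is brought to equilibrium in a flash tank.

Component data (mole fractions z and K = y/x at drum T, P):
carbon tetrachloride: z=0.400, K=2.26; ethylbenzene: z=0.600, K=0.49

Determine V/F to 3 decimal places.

Material balance + equilibrium reduce to Σ zᵢ(Kᵢ−1)/(1+V/F(Kᵢ−1)) = 0.
g(0) = ΣzᵢKᵢ − 1 = 0.198 and g(1) = 1 − Σzᵢ/Kᵢ = -0.401, so a root lies in (0, 1).
Binary case is linear: z₁(K₁−1)(1+V/F(K₂−1)) + z₂(K₂−1)(1+V/F(K₁−1)) = 0
⇒ V/F = [z₁(K₁−1)+z₂(K₂−1)] / [−(K₁−1)(K₂−1)] = 0.1980/0.6426 = 0.308

V/F = 0.308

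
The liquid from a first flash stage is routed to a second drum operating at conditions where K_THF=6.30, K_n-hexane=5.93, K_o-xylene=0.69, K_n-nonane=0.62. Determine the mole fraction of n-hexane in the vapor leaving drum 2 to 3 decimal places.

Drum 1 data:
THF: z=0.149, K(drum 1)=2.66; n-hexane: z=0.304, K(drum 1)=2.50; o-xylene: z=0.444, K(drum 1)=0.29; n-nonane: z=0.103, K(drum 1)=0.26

Drum 1:
Rachford–Rice: g(ψ₁) = Σ zᵢ(Kᵢ−1)/(1+ψ₁(Kᵢ−1)) = 0.
Feasibility: ΣzᵢKᵢ = 1.312, Σzᵢ/Kᵢ = 2.105 — both > 1, two phases present.
Iterate (Newton) starting at ψ₁ = 0.46:
  ψ₁ = 0.460: g = -0.1736, g' = -0.995 → ψ₁ = 0.285
  ψ₁ = 0.285: g = -0.0049, g' = -0.967 → ψ₁ = 0.280
Converged at ψ₁ = 0.280.
Drum-1 compositions:
  THF: x = 0.102, y = 0.270
  n-hexane: x = 0.214, y = 0.535
  o-xylene: x = 0.554, y = 0.161
  n-nonane: x = 0.130, y = 0.034
Drum-2 feed = drum-1 liquid: z₂ = (0.1017, 0.2140, 0.5544, 0.1300).
Drum 2:
Rachford–Rice: g(ψ₂) = Σ zᵢ(Kᵢ−1)/(1+ψ₂(Kᵢ−1)) = 0.
Check two-phase: ΣzᵢKᵢ = 2.373 > 1 and Σzᵢ/Kᵢ = 1.065 > 1, so g(0) = 1.373 > 0 and g(1) = -0.065 < 0.
Newton–Raphson from ψ₂ = 0.62:
  ψ₂ = 0.620: g = 0.1084, g' = -0.585 → ψ₂ = 0.805
  ψ₂ = 0.805: g = 0.0144, g' = -0.447 → ψ₂ = 0.837
  ψ₂ = 0.837: g = 0.0002, g' = -0.432 → ψ₂ = 0.838
Converged at ψ₂ = 0.838.
  THF: x = 0.019, y = 0.118
  n-hexane: x = 0.042, y = 0.247
  o-xylene: x = 0.749, y = 0.517
  n-nonane: x = 0.191, y = 0.118

y_n-hexane (drum 2) = 0.247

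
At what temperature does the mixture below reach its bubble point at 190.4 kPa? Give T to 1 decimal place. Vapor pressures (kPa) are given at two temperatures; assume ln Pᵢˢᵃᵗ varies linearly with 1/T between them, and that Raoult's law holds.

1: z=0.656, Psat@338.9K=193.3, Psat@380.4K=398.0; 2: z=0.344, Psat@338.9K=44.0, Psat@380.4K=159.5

Bubble-point temperature: ΣzᵢPᵢˢᵃᵗ(T) = P. Interpolate ln Pᵢˢᵃᵗ = aᵢ + bᵢ/T.
  T = 338.9 K: ΣzᵢPᵢˢᵃᵗ = 141.94 kPa
  T = 380.4 K: ΣzᵢPᵢˢᵃᵗ = 315.96 kPa
  T = 359.6 K: ΣzᵢPᵢˢᵃᵗ = 215.49 kPa
  T = 349.2 K: ΣzᵢPᵢˢᵃᵗ = 175.59 kPa
  T = 354.4 K: ΣzᵢPᵢˢᵃᵗ = 194.75 kPa
  T = 351.8 K: ΣzᵢPᵢˢᵃᵗ = 184.98 kPa
  T = 353.1 K: ΣzᵢPᵢˢᵃᵗ = 189.82 kPa
Interpolating between 353.1 K and 354.4 K gives T ≈ 353.3 K.

T = 353.3 K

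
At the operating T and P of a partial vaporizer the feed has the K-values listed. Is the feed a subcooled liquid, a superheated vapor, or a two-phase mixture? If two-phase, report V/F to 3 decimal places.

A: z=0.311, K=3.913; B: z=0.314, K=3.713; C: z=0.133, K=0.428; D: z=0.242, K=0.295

ΣzᵢKᵢ = 2.511; Σzᵢ/Kᵢ = 1.295.
Both exceed 1, so a two-phase solution exists.
Material balance + equilibrium reduce to Σ zᵢ(Kᵢ−1)/(1+ψ(Kᵢ−1)) = 0.
Iterate (Newton) starting at ψ = 0.5:
  ψ = 0.500: g = 0.3603, g' = -1.226 → ψ = 0.794
  ψ = 0.794: g = 0.0167, g' = -1.239 → ψ = 0.807
Converged at ψ = 0.807.

two-phase, V/F = 0.807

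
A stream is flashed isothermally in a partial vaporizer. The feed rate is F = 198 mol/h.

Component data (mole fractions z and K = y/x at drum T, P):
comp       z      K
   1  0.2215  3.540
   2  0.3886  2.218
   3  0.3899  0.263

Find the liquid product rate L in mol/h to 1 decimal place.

Rachford–Rice: g(ψ) = Σ zᵢ(Kᵢ−1)/(1+ψ(Kᵢ−1)) = 0.
Check two-phase: ΣzᵢKᵢ = 1.7486 > 1 and Σzᵢ/Kᵢ = 1.7203 > 1, so g(0) = 0.7486 > 0 and g(1) = -0.7203 < 0.
Newton iteration, ψ⁰ = 0.52:
  ψ = 0.5200: g = 0.06629, g' = -1.0382 → ψ = 0.5839
  ψ = 0.5839: g = -0.00120, g' = -1.0812 → ψ = 0.5827
Converged at ψ = 0.5827.
Then V = ψ·F = 0.5827·198 = 115.4 mol/h and L = F − V = 82.6 mol/h.

L = 82.6 mol/h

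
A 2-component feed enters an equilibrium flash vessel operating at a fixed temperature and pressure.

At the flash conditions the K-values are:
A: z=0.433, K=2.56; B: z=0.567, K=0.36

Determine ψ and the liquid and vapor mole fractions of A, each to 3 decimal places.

ψ = 0.313, x_A = 0.291, y_A = 0.745

Rachford–Rice: g(ψ) = Σ zᵢ(Kᵢ−1)/(1+ψ(Kᵢ−1)) = 0.
Feasibility: ΣzᵢKᵢ = 1.313, Σzᵢ/Kᵢ = 1.744 — both > 1, two phases present.
Iterate (Newton) starting at ψ = 0.5:
  ψ = 0.500: g = -0.1542, g' = -0.835 → ψ = 0.315
  ψ = 0.315: g = -0.0019, g' = -0.838 → ψ = 0.313
Converged at ψ = 0.313.
Compositions from xᵢ = zᵢ/(1+ψ(Kᵢ−1)), yᵢ = Kᵢxᵢ:
  A: x = 0.291, y = 0.745
  B: x = 0.709, y = 0.255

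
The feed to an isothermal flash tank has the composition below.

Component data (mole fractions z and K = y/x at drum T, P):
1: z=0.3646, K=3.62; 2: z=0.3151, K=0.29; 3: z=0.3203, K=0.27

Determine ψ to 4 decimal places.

Iterate (Newton) starting at ψ = 0.41:
  ψ = 0.4100: g = -0.18874, g' = -1.2455 → ψ = 0.2585
  ψ = 0.2585: g = 0.00737, g' = -1.3873 → ψ = 0.2638
Converged at ψ = 0.2638.

ψ = 0.2638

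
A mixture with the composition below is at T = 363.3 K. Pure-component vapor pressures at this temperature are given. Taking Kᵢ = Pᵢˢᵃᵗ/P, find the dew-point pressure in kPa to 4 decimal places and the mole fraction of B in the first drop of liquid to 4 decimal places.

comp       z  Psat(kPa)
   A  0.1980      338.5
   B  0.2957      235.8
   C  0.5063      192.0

Pdew = 223.4167 kPa, x_B = 0.2802

At the dew point ψ → 1, so Σzᵢ/Kᵢ = 1 with Kᵢ = Pᵢˢᵃᵗ/P ⇒ 1/P = Σzᵢ/Pᵢˢᵃᵗ.
1/P = 0.1980/338.5 + 0.2957/235.8 + 0.5063/192.0 = 0.0044759 ⇒ P = 223.4167 kPa
xᵢ = zᵢP/Pᵢˢᵃᵗ ⇒ x_B = 0.2957·223.4167/235.8 = 0.2802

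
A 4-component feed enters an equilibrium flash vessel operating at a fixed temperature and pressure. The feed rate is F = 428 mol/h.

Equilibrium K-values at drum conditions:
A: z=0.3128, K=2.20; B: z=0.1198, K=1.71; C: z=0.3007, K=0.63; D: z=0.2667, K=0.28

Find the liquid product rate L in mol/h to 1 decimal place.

Rachford–Rice: g(ψ) = Σ zᵢ(Kᵢ−1)/(1+ψ(Kᵢ−1)) = 0.
g(0) = ΣzᵢKᵢ − 1 = 0.1571 and g(1) = 1 − Σzᵢ/Kᵢ = -0.6420, so a root lies in (0, 1).
Iterate (Newton) starting at ψ = 0.53:
  ψ = 0.5300: g = -0.15768, g' = -0.6254 → ψ = 0.2779
  ψ = 0.2779: g = -0.01153, g' = -0.5627 → ψ = 0.2574
Converged at ψ = 0.2574.
Then V = ψ·F = 0.2574·428 = 110.2 mol/h and L = F − V = 317.8 mol/h.

L = 317.8 mol/h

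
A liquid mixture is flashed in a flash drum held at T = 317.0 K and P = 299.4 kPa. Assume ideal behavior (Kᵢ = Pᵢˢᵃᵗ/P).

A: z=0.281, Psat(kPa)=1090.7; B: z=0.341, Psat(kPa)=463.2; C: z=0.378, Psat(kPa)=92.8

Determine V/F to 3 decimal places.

Raoult's law: Kᵢ = Pᵢˢᵃᵗ/P = Pᵢˢᵃᵗ/299.4.
  K_A = 1090.7/299.4 = 3.64295, K_B = 463.2/299.4 = 1.54709, K_C = 92.8/299.4 = 0.30995
Rachford–Rice: g(V/F) = Σ zᵢ(Kᵢ−1)/(1+V/F(Kᵢ−1)) = 0.
Feasibility: ΣzᵢKᵢ = 1.668, Σzᵢ/Kᵢ = 1.517 — both > 1, two phases present.
Newton iteration, V/F⁰ = 0.5:
  V/F = 0.500: g = 0.0682, g' = -0.847 → V/F = 0.581
  V/F = 0.581: g = -0.0005, g' = -0.865 → V/F = 0.580
Converged at V/F = 0.580.

V/F = 0.580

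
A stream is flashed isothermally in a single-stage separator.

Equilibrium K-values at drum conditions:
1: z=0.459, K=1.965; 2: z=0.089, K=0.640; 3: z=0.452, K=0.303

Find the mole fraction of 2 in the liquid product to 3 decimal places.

Newton iteration, V/F⁰ = 0.57:
  V/F = 0.570: g = -0.2773, g' = -0.801 → V/F = 0.224
  V/F = 0.224: g = -0.0438, g' = -0.611 → V/F = 0.152
Converged at V/F = 0.152.
Compositions from xᵢ = zᵢ/(1+V/F(Kᵢ−1)), yᵢ = Kᵢxᵢ:
  1: x = 0.400, y = 0.787
  2: x = 0.094, y = 0.060
  3: x = 0.506, y = 0.153

x_2 = 0.094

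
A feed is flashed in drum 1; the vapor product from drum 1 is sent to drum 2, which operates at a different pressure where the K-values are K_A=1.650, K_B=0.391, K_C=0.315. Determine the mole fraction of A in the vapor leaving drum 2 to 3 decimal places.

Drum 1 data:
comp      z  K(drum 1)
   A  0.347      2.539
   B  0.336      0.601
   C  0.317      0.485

Drum 1:
Material balance + equilibrium reduce to Σ zᵢ(Kᵢ−1)/(1+ψ₁(Kᵢ−1)) = 0.
Check two-phase: ΣzᵢKᵢ = 1.237 > 1 and Σzᵢ/Kᵢ = 1.349 > 1, so g(0) = 0.237 > 0 and g(1) = -0.349 < 0.
Iterate (Newton) starting at ψ₁ = 0.5:
  ψ₁ = 0.500: g = -0.0855, g' = -0.498 → ψ₁ = 0.328
  ψ₁ = 0.328: g = 0.0040, g' = -0.555 → ψ₁ = 0.336
Converged at ψ₁ = 0.336.
Drum-1 compositions:
  A: x = 0.229, y = 0.581
  B: x = 0.388, y = 0.233
  C: x = 0.383, y = 0.186
Drum-2 feed = drum-1 vapor: z₂ = (0.5810, 0.2332, 0.1859).
Drum 2:
Rachford–Rice: g(ψ₂) = Σ zᵢ(Kᵢ−1)/(1+ψ₂(Kᵢ−1)) = 0.
g(0) = ΣzᵢKᵢ − 1 = 0.108 and g(1) = 1 − Σzᵢ/Kᵢ = -0.538, so a root lies in (0, 1).
Newton–Raphson from ψ₂ = 0.39:
  ψ₂ = 0.390: g = -0.0587, g' = -0.467 → ψ₂ = 0.264
  ψ₂ = 0.264: g = -0.0025, g' = -0.432 → ψ₂ = 0.259
Converged at ψ₂ = 0.259.
  A: x = 0.497, y = 0.821
  B: x = 0.277, y = 0.108
  C: x = 0.226, y = 0.071

y_A (drum 2) = 0.821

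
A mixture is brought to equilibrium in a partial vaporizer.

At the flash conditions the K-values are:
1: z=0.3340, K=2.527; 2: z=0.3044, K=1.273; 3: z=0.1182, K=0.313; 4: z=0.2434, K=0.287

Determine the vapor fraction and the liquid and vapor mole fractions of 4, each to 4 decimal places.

Let ψ = V/F and solve Σ zᵢ(Kᵢ−1)/(1+ψ(Kᵢ−1)) = 0.
Check two-phase: ΣzᵢKᵢ = 1.3384 > 1 and Σzᵢ/Kᵢ = 1.5970 > 1, so g(0) = 0.3384 > 0 and g(1) = -0.5970 < 0.
Newton–Raphson from ψ = 0.31:
  ψ = 0.3100: g = 0.09681, g' = -0.6720 → ψ = 0.4541
  ψ = 0.4541: g = 0.00048, g' = -0.6780 → ψ = 0.4548
Converged at ψ = 0.4548.
Compositions from xᵢ = zᵢ/(1+ψ(Kᵢ−1)), yᵢ = Kᵢxᵢ:
  1: x = 0.1971, y = 0.4981
  2: x = 0.2708, y = 0.3447
  3: x = 0.1719, y = 0.0538
  4: x = 0.3602, y = 0.1034

ψ = 0.4548, x_4 = 0.3602, y_4 = 0.1034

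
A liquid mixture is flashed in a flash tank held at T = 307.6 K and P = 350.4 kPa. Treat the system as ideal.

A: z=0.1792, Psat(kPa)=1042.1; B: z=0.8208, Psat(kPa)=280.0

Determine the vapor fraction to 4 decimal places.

ψ = 0.4761

Raoult's law: Kᵢ = Pᵢˢᵃᵗ/P = Pᵢˢᵃᵗ/350.4.
  K_A = 1042.1/350.4 = 2.974030, K_B = 280.0/350.4 = 0.799087
Rachford–Rice: g(ψ) = Σ zᵢ(Kᵢ−1)/(1+ψ(Kᵢ−1)) = 0.
g(0) = ΣzᵢKᵢ − 1 = 0.1888 and g(1) = 1 − Σzᵢ/Kᵢ = -0.0874, so a root lies in (0, 1).
Binary case is linear: z₁(K₁−1)(1+ψ(K₂−1)) + z₂(K₂−1)(1+ψ(K₁−1)) = 0
⇒ ψ = [z₁(K₁−1)+z₂(K₂−1)] / [−(K₁−1)(K₂−1)] = 0.18884/0.39661 = 0.4761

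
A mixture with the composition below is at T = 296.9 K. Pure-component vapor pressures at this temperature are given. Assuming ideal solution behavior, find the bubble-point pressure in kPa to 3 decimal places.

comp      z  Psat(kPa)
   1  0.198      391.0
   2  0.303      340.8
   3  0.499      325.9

At the bubble point ψ → 0, so ΣzᵢKᵢ = 1 with Kᵢ = Pᵢˢᵃᵗ/P ⇒ P = ΣzᵢPᵢˢᵃᵗ.
P = 0.198·391.0 + 0.303·340.8 + 0.499·325.9 = 343.305 kPa

Pbub = 343.305 kPa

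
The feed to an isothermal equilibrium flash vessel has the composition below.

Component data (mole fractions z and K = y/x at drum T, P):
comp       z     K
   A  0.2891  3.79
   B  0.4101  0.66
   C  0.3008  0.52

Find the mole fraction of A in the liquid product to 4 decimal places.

Rachford–Rice: g(V/F) = Σ zᵢ(Kᵢ−1)/(1+V/F(Kᵢ−1)) = 0.
g(0) = ΣzᵢKᵢ − 1 = 0.5228 and g(1) = 1 − Σzᵢ/Kᵢ = -0.2761, so a root lies in (0, 1).
Newton iteration, V/F⁰ = 0.5:
  V/F = 0.5000: g = -0.02119, g' = -0.5811 → V/F = 0.4635
  V/F = 0.4635: g = 0.00050, g' = -0.6094 → V/F = 0.4644
Converged at V/F = 0.4644.
Compositions from xᵢ = zᵢ/(1+V/F(Kᵢ−1)), yᵢ = Kᵢxᵢ:
  A: x = 0.1259, y = 0.4773
  B: x = 0.4870, y = 0.3214
  C: x = 0.3871, y = 0.2013

x_A = 0.1259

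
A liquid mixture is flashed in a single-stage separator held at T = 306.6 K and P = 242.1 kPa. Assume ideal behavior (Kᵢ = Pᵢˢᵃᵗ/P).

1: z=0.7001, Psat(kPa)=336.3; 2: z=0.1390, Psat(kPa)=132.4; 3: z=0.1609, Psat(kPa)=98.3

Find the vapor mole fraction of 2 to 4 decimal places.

y_2 = 0.1009

Raoult's law: Kᵢ = Pᵢˢᵃᵗ/P = Pᵢˢᵃᵗ/242.1.
  K_1 = 336.3/242.1 = 1.389095, K_2 = 132.4/242.1 = 0.546881, K_3 = 98.3/242.1 = 0.406031
Let β = V/F and solve Σ zᵢ(Kᵢ−1)/(1+β(Kᵢ−1)) = 0.
Feasibility: ΣzᵢKᵢ = 1.1139, Σzᵢ/Kᵢ = 1.1544 — both > 1, two phases present.
Newton iteration, β⁰ = 0.54:
  β = 0.5400: g = 0.00102, g' = -0.2454 → β = 0.5442
Converged at β = 0.5442.
Compositions from xᵢ = zᵢ/(1+β(Kᵢ−1)), yᵢ = Kᵢxᵢ:
  1: x = 0.5778, y = 0.8026
  2: x = 0.1845, y = 0.1009
  3: x = 0.2377, y = 0.0965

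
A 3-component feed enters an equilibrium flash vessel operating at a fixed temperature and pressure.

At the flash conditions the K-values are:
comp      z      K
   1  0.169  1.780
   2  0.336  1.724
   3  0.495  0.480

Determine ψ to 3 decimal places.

ψ = 0.305

Iterate (Newton) starting at ψ = 0.32:
  ψ = 0.320: g = -0.0058, g' = -0.375 → ψ = 0.305
Converged at ψ = 0.305.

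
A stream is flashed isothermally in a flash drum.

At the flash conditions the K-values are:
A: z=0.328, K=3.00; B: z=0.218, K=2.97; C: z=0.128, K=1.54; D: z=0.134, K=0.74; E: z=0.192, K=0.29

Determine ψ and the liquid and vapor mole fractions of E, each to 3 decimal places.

ψ = 0.912, x_E = 0.544, y_E = 0.158

Rachford–Rice: g(ψ) = Σ zᵢ(Kᵢ−1)/(1+ψ(Kᵢ−1)) = 0.
Check two-phase: ΣzᵢKᵢ = 1.983 > 1 and Σzᵢ/Kᵢ = 1.109 > 1, so g(0) = 0.983 > 0 and g(1) = -0.109 < 0.
Newton iteration, ψ⁰ = 0.5:
  ψ = 0.500: g = 0.3474, g' = -0.810 → ψ = 0.929
  ψ = 0.929: g = -0.0187, g' = -1.133 → ψ = 0.912
Converged at ψ = 0.912.
Compositions from xᵢ = zᵢ/(1+ψ(Kᵢ−1)), yᵢ = Kᵢxᵢ:
  A: x = 0.116, y = 0.348
  B: x = 0.078, y = 0.232
  C: x = 0.086, y = 0.132
  D: x = 0.176, y = 0.130
  E: x = 0.544, y = 0.158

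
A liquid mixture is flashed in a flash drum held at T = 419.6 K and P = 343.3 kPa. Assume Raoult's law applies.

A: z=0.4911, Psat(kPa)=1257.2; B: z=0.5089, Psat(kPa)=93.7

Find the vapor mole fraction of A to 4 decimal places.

Raoult's law: Kᵢ = Pᵢˢᵃᵗ/P = Pᵢˢᵃᵗ/343.3.
  K_A = 1257.2/343.3 = 3.662103, K_B = 93.7/343.3 = 0.272939
Material balance + equilibrium reduce to Σ zᵢ(Kᵢ−1)/(1+V/F(Kᵢ−1)) = 0.
Feasibility: ΣzᵢKᵢ = 1.9374, Σzᵢ/Kᵢ = 1.9986 — both > 1, two phases present.
Newton–Raphson from V/F = 0.5:
  V/F = 0.5000: g = -0.02049, g' = -1.3046 → V/F = 0.4843
Converged at V/F = 0.4843.
Compositions from xᵢ = zᵢ/(1+V/F(Kᵢ−1)), yᵢ = Kᵢxᵢ:
  A: x = 0.2145, y = 0.7856
  B: x = 0.7855, y = 0.2144

y_A = 0.7856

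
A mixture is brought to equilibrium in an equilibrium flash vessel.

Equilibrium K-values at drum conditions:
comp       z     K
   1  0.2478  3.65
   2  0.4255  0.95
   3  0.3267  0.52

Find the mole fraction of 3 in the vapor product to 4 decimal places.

y_3 = 0.2432

Rachford–Rice: g(ψ) = Σ zᵢ(Kᵢ−1)/(1+ψ(Kᵢ−1)) = 0.
g(0) = ΣzᵢKᵢ − 1 = 0.4786 and g(1) = 1 − Σzᵢ/Kᵢ = -0.1441, so a root lies in (0, 1).
Iterate (Newton) starting at ψ = 0.5:
  ψ = 0.5000: g = 0.05428, g' = -0.4534 → ψ = 0.6197
  ψ = 0.6197: g = 0.00335, g' = -0.4029 → ψ = 0.6280
  ψ = 0.6280: g = 0.00001, g' = -0.4005 → ψ = 0.6281
Converged at ψ = 0.6281.
Compositions from xᵢ = zᵢ/(1+ψ(Kᵢ−1)), yᵢ = Kᵢxᵢ:
  1: x = 0.0930, y = 0.3395
  2: x = 0.4393, y = 0.4173
  3: x = 0.4677, y = 0.2432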